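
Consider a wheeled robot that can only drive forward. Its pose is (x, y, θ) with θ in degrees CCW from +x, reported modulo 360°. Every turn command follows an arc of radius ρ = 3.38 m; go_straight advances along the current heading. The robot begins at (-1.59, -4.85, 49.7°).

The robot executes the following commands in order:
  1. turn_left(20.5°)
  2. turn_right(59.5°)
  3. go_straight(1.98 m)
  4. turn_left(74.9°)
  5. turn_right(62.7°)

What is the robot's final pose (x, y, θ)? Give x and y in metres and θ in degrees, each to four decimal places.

set_pose: (x, y, θ) = (-1.5900, -4.8500, 49.7000°), ρ = 3.38
turn_left(20.5°): centre at ρ to the left, rotate +20.5° → (-0.9876, -3.8088, 70.2000°)
turn_right(59.5°): centre at ρ to the right, rotate −59.5° → (1.5650, -1.6325, 10.7000°)
go_straight(1.98): x += 1.98·cos θ, y += 1.98·sin θ → (3.5106, -1.2649, 10.7000°)
turn_left(74.9°): centre at ρ to the left, rotate +74.9° → (6.2530, 1.7971, 85.6000°)
turn_right(62.7°): centre at ρ to the right, rotate −62.7° → (8.3078, 4.6513, 22.9000°)

(8.3078, 4.6513, 22.9000°)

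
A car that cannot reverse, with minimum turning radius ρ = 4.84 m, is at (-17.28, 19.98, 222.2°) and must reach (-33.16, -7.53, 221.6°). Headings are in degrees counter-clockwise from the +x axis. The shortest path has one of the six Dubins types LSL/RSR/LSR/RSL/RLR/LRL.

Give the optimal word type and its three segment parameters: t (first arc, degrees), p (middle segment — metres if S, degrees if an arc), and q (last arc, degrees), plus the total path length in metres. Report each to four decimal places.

Let ψ = atan2(Δy, Δx) = atan2(-27.51, -15.88) = -119.9955° be the start→goal bearing.
Normalize: d = |goal − start| / ρ = 31.764359/4.84 = 6.562884, α = (θ_start − ψ) mod 360° = 342.1955° = 5.972437 rad, β = (θ_goal − ψ) mod 360° = 341.5955° = 5.961965 rad.
Common terms: sin α = -0.305771, cos α = 0.952105, sin β = -0.315724, cos β = 0.948851, cos(α−β) = 0.999945, d² = 43.071447. Work in radians in the unit-radius frame; every candidate has L = ρ·(t + p + q).
LSL: p² = 2 + d² − 2cos(α−β) + 2d(sin α − sin β) = 43.202204; p = √p² = 6.572838; φ = atan2(cos β − cos α, d + sin α − sin β) = -0.000495 rad; t = (φ − α) mod 2π = 0.310253 rad, q = (β − φ) mod 2π = 5.962461 rad → L = 4.84·(0.310253 + 6.572838 + 5.962461) = 4.84·12.845552 = 62.172470 m
RSR: p² = 2 + d² − 2cos(α−β) + 2d(sin β − sin α) = 42.940910; p = √p² = 6.552931; φ = atan2(cos α − cos β, d − sin α + sin β) = 0.000497 rad; t = (α − φ) mod 2π = 5.971941 rad, q = (φ − β) mod 2π = 0.321716 rad → L = 4.84·(5.971941 + 6.552931 + 0.321716) = 4.84·12.846589 = 62.177489 m
LSR: p² = d² − 2 + 2cos(α−β) + 2d(sin α + sin β) = 34.913739; p = √p² = 5.908785; φ = atan2(−cos α − cos β, d + sin α + sin β) − atan2(−2, p) = 0.016716 rad; t = (φ − α) mod 2π = 0.327463 rad, q = (φ − β) mod 2π = 0.337935 rad → L = 4.84·(0.327463 + 5.908785 + 0.337935) = 4.84·6.574184 = 31.819050 m
RSL: p² = d² − 2 + 2cos(α−β) − 2d(sin α + sin β) = 51.228936; p = √p² = 7.157439; φ = atan2(cos α + cos β, d − sin α − sin β) − atan2(2, p) = -0.013812 rad; t = (α − φ) mod 2π = 5.986249 rad, q = (β − φ) mod 2π = 5.975777 rad → L = 4.84·(5.986249 + 7.157439 + 5.975777) = 4.84·19.119466 = 92.538213 m
RLR: c = (6 − d² + 2cos(α−β) + 2d(sin α − sin β))/8 = -4.367614, |c| > 1 → infeasible
LRL: c = (6 − d² + 2cos(α−β) − 2d(sin α − sin β))/8 = -4.400276, |c| > 1 → infeasible
Shortest: LSR with L = 31.819050 m ≈ 31.8190 m
Convert LSR to answer units (arcs ×180/π): t = 0.327463·180/π = 18.7623°, p = ρ·p = 4.84·5.908785 = 28.5985 m, q = 0.337935·180/π = 19.3623°, L = 31.8190 m.

LSR: t = 18.7623°, p = 28.5985 m, q = 19.3623°, L = 31.8190 m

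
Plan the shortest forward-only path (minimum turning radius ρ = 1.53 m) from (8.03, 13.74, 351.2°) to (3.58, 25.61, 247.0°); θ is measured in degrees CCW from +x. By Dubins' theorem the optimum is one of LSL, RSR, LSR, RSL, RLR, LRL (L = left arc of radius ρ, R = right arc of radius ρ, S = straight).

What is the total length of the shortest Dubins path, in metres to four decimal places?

Let ψ = atan2(Δy, Δx) = atan2(11.87, -4.45) = 110.5508° be the start→goal bearing.
Normalize: d = |goal − start| / ρ = 12.676727/1.53 = 8.285442, α = (θ_start − ψ) mod 360° = 240.6492° = 4.200122 rad, β = (θ_goal − ψ) mod 360° = 136.4492° = 2.381489 rad.
Common terms: sin α = -0.871635, cos α = -0.490155, sin β = 0.688997, cos β = -0.724764, cos(α−β) = -0.245307, d² = 68.648554. Work in radians in the unit-radius frame; every candidate has L = ρ·(t + p + q).
LSL: p² = 2 + d² − 2cos(α−β) + 2d(sin α − sin β) = 45.278111; p = √p² = 6.728901; φ = atan2(cos β − cos α, d + sin α − sin β) = -0.034873 rad; t = (φ − α) mod 2π = 2.048191 rad, q = (β − φ) mod 2π = 2.416362 rad → L = 1.53·(2.048191 + 6.728901 + 2.416362) = 1.53·11.193453 = 17.125984 m
RSR: p² = 2 + d² − 2cos(α−β) + 2d(sin β − sin α) = 97.000226; p = √p² = 9.848869; φ = atan2(cos α − cos β, d − sin α + sin β) = 0.023823 rad; t = (α − φ) mod 2π = 4.176298 rad, q = (φ − β) mod 2π = 3.925520 rad → L = 1.53·(4.176298 + 9.848869 + 3.925520) = 1.53·17.950688 = 27.464552 m
LSR: p² = d² − 2 + 2cos(α−β) + 2d(sin α + sin β) = 63.131457; p = √p² = 7.945531; φ = atan2(−cos α − cos β, d + sin α + sin β) − atan2(−2, p) = 0.395420 rad; t = (φ − α) mod 2π = 2.478484 rad, q = (φ − β) mod 2π = 4.297117 rad → L = 1.53·(2.478484 + 7.945531 + 4.297117) = 1.53·14.721132 = 22.523332 m
RSL: p² = d² − 2 + 2cos(α−β) − 2d(sin α + sin β) = 69.184421; p = √p² = 8.317717; φ = atan2(cos α + cos β, d − sin α − sin β) − atan2(2, p) = -0.378469 rad; t = (α − φ) mod 2π = 4.578591 rad, q = (β − φ) mod 2π = 2.759958 rad → L = 1.53·(4.578591 + 8.317717 + 2.759958) = 1.53·15.656266 = 23.954086 m
RLR: c = (6 − d² + 2cos(α−β) + 2d(sin α − sin β))/8 = -11.125028, |c| > 1 → infeasible
LRL: c = (6 − d² + 2cos(α−β) − 2d(sin α − sin β))/8 = -4.659764, |c| > 1 → infeasible
Shortest: LSL with L = 17.125984 m ≈ 17.1260 m

17.1260 m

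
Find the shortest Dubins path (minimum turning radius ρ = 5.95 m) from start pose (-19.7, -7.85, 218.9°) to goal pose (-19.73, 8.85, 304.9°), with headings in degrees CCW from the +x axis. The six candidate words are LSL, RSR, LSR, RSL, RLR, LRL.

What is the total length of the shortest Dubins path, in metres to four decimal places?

Let ψ = atan2(Δy, Δx) = atan2(16.70, -0.03) = 90.1029° be the start→goal bearing.
Normalize: d = |goal − start| / ρ = 16.700027/5.95 = 2.806727, α = (θ_start − ψ) mod 360° = 128.7971° = 2.247933 rad, β = (θ_goal − ψ) mod 360° = 214.7971° = 3.748916 rad.
Common terms: sin α = 0.779370, cos α = -0.626564, sin β = -0.570672, cos β = -0.821178, cos(α−β) = 0.069756, d² = 7.877718. Work in radians in the unit-radius frame; every candidate has L = ρ·(t + p + q).
LSL: p² = 2 + d² − 2cos(α−β) + 2d(sin α − sin β) = 17.316602; p = √p² = 4.161322; φ = atan2(cos β − cos α, d + sin α − sin β) = -0.046784 rad; t = (φ − α) mod 2π = 3.988468 rad, q = (β − φ) mod 2π = 3.795701 rad → L = 5.95·(3.988468 + 4.161322 + 3.795701) = 5.95·11.945491 = 71.075669 m
RSR: p² = 2 + d² − 2cos(α−β) + 2d(sin β − sin α) = 2.159808; p = √p² = 1.469628; φ = atan2(cos α − cos β, d − sin α + sin β) = 0.132814 rad; t = (α − φ) mod 2π = 2.115119 rad, q = (φ − β) mod 2π = 2.667083 rad → L = 5.95·(2.115119 + 1.469628 + 2.667083) = 5.95·6.251831 = 37.198392 m
LSR: p² = d² − 2 + 2cos(α−β) + 2d(sin α + sin β) = 7.188749; p = √p² = 2.681184; φ = atan2(−cos α − cos β, d + sin α + sin β) − atan2(−2, p) = 1.088508 rad; t = (φ − α) mod 2π = 5.123760 rad, q = (φ − β) mod 2π = 3.622777 rad → L = 5.95·(5.123760 + 2.681184 + 3.622777) = 5.95·11.427722 = 67.994946 m
RSL: p² = d² − 2 + 2cos(α−β) − 2d(sin α + sin β) = 4.845712; p = √p² = 2.201298; φ = atan2(cos α + cos β, d − sin α − sin β) − atan2(2, p) = -1.245911 rad; t = (α − φ) mod 2π = 3.493844 rad, q = (β − φ) mod 2π = 4.994827 rad → L = 5.95·(3.493844 + 2.201298 + 4.994827) = 5.95·10.689969 = 63.605318 m
RLR: c = (6 − d² + 2cos(α−β) + 2d(sin α − sin β))/8 = 0.730024; p = 2π − arccos c = 5.530746 rad; φ = atan2(cos α − cos β, d − sin α + sin β) = 0.132814 rad; t = (α − φ + p/2) mod 2π = 4.880492 rad, q = (α − β − t + p) mod 2π = 5.432457 rad → L = 5.95·(4.880492 + 5.530746 + 5.432457) = 5.95·15.843694 = 94.269981 m
LRL: c = (6 − d² + 2cos(α−β) − 2d(sin α − sin β))/8 = -1.164575, |c| > 1 → infeasible
Shortest: RSR with L = 37.198392 m ≈ 37.1984 m

37.1984 m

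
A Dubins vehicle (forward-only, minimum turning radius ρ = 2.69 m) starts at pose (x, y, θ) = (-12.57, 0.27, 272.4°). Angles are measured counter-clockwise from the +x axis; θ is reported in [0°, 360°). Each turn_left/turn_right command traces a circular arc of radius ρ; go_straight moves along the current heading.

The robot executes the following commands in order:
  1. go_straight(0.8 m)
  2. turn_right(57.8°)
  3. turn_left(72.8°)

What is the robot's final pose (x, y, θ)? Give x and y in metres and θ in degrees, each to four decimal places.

set_pose: (x, y, θ) = (-12.5700, 0.2700, 272.4000°), ρ = 2.69
go_straight(0.8): x += 0.8·cos θ, y += 0.8·sin θ → (-12.5365, -0.5293, 272.4000°)
turn_right(57.8°): centre at ρ to the right, rotate −57.8° → (-13.6966, -2.8562, 214.6000°)
turn_left(72.8°): centre at ρ to the left, rotate +72.8° → (-14.7360, -5.8748, 287.4000°)

(-14.7360, -5.8748, 287.4000°)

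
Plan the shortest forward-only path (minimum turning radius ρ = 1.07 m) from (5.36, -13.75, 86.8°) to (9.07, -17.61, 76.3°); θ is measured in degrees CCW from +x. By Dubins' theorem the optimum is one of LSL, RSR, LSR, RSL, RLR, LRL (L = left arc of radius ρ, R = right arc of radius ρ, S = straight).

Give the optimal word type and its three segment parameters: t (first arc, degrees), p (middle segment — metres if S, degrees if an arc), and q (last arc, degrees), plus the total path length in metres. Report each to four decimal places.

Let ψ = atan2(Δy, Δx) = atan2(-3.86, 3.71) = -46.1352° be the start→goal bearing.
Normalize: d = |goal − start| / ρ = 5.353849/1.07 = 5.003597, α = (θ_start − ψ) mod 360° = 132.9352° = 2.320156 rad, β = (θ_goal − ψ) mod 360° = 122.4352° = 2.136897 rad.
Common terms: sin α = 0.732125, cos α = -0.681170, sin β = 0.843999, cos β = -0.536345, cos(α−β) = 0.983255, d² = 25.035986. Work in radians in the unit-radius frame; every candidate has L = ρ·(t + p + q).
LSL: p² = 2 + d² − 2cos(α−β) + 2d(sin α − sin β) = 23.949931; p = √p² = 4.893867; φ = atan2(cos β − cos α, d + sin α − sin β) = 0.029598 rad; t = (φ − α) mod 2π = 3.992626 rad, q = (β − φ) mod 2π = 2.107299 rad → L = 1.07·(3.992626 + 4.893867 + 2.107299) = 1.07·10.993792 = 11.763358 m
RSR: p² = 2 + d² − 2cos(α−β) + 2d(sin β − sin α) = 26.189020; p = √p² = 5.117521; φ = atan2(cos α − cos β, d − sin α + sin β) = -0.028304 rad; t = (α − φ) mod 2π = 2.348460 rad, q = (φ − β) mod 2π = 4.117985 rad → L = 1.07·(2.348460 + 5.117521 + 4.117985) = 1.07·11.583966 = 12.394843 m
LSR: p² = d² − 2 + 2cos(α−β) + 2d(sin α + sin β) = 40.775073; p = √p² = 6.385536; φ = atan2(−cos α − cos β, d + sin α + sin β) − atan2(−2, p) = 0.486501 rad; t = (φ − α) mod 2π = 4.449529 rad, q = (φ − β) mod 2π = 4.632789 rad → L = 1.07·(4.449529 + 6.385536 + 4.632789) = 1.07·15.467855 = 16.550605 m
RSL: p² = d² − 2 + 2cos(α−β) − 2d(sin α + sin β) = 9.229918; p = √p² = 3.038078; φ = atan2(cos α + cos β, d − sin α − sin β) − atan2(2, p) = -0.923515 rad; t = (α − φ) mod 2π = 3.243672 rad, q = (β − φ) mod 2π = 3.060412 rad → L = 1.07·(3.243672 + 3.038078 + 3.060412) = 1.07·9.342162 = 9.996113 m
RLR: c = (6 − d² + 2cos(α−β) + 2d(sin α − sin β))/8 = -2.273628, |c| > 1 → infeasible
LRL: c = (6 − d² + 2cos(α−β) − 2d(sin α − sin β))/8 = -1.993741, |c| > 1 → infeasible
Shortest: RSL with L = 9.996113 m ≈ 9.9961 m
Convert RSL to answer units (arcs ×180/π): t = 3.243672·180/π = 185.8487°, p = ρ·p = 1.07·3.038078 = 3.2507 m, q = 3.060412·180/π = 175.3487°, L = 9.9961 m.

RSL: t = 185.8487°, p = 3.2507 m, q = 175.3487°, L = 9.9961 m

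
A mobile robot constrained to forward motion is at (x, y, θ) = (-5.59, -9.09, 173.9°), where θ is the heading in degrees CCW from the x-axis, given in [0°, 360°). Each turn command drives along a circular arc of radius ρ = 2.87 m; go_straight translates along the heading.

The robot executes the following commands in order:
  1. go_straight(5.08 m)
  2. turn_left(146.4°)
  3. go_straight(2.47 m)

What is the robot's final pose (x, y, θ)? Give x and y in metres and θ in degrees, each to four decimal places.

(-10.8791, -15.1899, 320.3000°)

set_pose: (x, y, θ) = (-5.5900, -9.0900, 173.9000°), ρ = 2.87
go_straight(5.08): x += 5.08·cos θ, y += 5.08·sin θ → (-10.6412, -8.5502, 173.9000°)
turn_left(146.4°): centre at ρ to the left, rotate +146.4° → (-12.7795, -13.6121, 320.3000°)
go_straight(2.47): x += 2.47·cos θ, y += 2.47·sin θ → (-10.8791, -15.1899, 320.3000°)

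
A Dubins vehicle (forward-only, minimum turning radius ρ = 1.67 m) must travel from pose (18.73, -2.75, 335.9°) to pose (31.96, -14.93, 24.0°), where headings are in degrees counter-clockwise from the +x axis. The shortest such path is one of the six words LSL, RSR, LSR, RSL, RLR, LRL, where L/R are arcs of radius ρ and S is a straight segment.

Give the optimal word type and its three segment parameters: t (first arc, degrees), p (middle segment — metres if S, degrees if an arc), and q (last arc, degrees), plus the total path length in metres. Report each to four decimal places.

Let ψ = atan2(Δy, Δx) = atan2(-12.18, 13.23) = -42.6338° be the start→goal bearing.
Normalize: d = |goal − start| / ρ = 17.982917/1.67 = 10.768214, α = (θ_start − ψ) mod 360° = 18.5338° = 0.323475 rad, β = (θ_goal − ψ) mod 360° = 66.6338° = 1.162978 rad.
Common terms: sin α = 0.317863, cos α = 0.948137, sin β = 0.917988, cos β = 0.396607, cos(α−β) = 0.667833, d² = 115.954426. Work in radians in the unit-radius frame; every candidate has L = ρ·(t + p + q).
LSL: p² = 2 + d² − 2cos(α−β) + 2d(sin α − sin β) = 103.694209; p = √p² = 10.183035; φ = atan2(cos β − cos α, d + sin α − sin β) = -0.054188 rad; t = (φ − α) mod 2π = 5.905522 rad, q = (β − φ) mod 2π = 1.217166 rad → L = 1.67·(5.905522 + 10.183035 + 1.217166) = 1.67·17.305724 = 28.900559 m
RSR: p² = 2 + d² − 2cos(α−β) + 2d(sin β − sin α) = 129.543314; p = √p² = 11.381710; φ = atan2(cos α − cos β, d − sin α + sin β) = 0.048477 rad; t = (α − φ) mod 2π = 0.274998 rad, q = (φ − β) mod 2π = 5.168683 rad → L = 1.67·(0.274998 + 11.381710 + 5.168683) = 1.67·16.825392 = 28.098404 m
LSR: p² = d² − 2 + 2cos(α−β) + 2d(sin α + sin β) = 141.905921; p = √p² = 11.912427; φ = atan2(−cos α − cos β, d + sin α + sin β) − atan2(−2, p) = 0.054782 rad; t = (φ − α) mod 2π = 6.014492 rad, q = (φ − β) mod 2π = 5.174989 rad → L = 1.67·(6.014492 + 11.912427 + 5.174989) = 1.67·23.101908 = 38.580186 m
RSL: p² = d² − 2 + 2cos(α−β) − 2d(sin α + sin β) = 88.674262; p = √p² = 9.416701; φ = atan2(cos α + cos β, d − sin α − sin β) − atan2(2, p) = -0.069132 rad; t = (α − φ) mod 2π = 0.392607 rad, q = (β − φ) mod 2π = 1.232111 rad → L = 1.67·(0.392607 + 9.416701 + 1.232111) = 1.67·11.041419 = 18.439170 m
RLR: c = (6 − d² + 2cos(α−β) + 2d(sin α − sin β))/8 = -15.192914, |c| > 1 → infeasible
LRL: c = (6 − d² + 2cos(α−β) − 2d(sin α − sin β))/8 = -11.961776, |c| > 1 → infeasible
Shortest: RSL with L = 18.439170 m ≈ 18.4392 m
Convert RSL to answer units (arcs ×180/π): t = 0.392607·180/π = 22.4947°, p = ρ·p = 1.67·9.416701 = 15.7259 m, q = 1.232111·180/π = 70.5947°, L = 18.4392 m.

RSL: t = 22.4947°, p = 15.7259 m, q = 70.5947°, L = 18.4392 m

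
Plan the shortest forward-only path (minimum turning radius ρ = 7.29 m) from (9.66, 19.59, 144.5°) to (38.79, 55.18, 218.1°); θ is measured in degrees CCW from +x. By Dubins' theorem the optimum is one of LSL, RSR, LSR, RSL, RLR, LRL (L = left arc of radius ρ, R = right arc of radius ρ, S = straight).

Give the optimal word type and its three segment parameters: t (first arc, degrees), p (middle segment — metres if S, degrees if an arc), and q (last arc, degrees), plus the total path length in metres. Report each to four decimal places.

RSL: t = 127.9922°, p = 34.9795 m, q = 201.5922°, L = 76.9140 m

Let ψ = atan2(Δy, Δx) = atan2(35.59, 29.13) = 50.7001° be the start→goal bearing.
Normalize: d = |goal − start| / ρ = 45.991358/7.29 = 6.308828, α = (θ_start − ψ) mod 360° = 93.7999° = 1.637118 rad, β = (θ_goal − ψ) mod 360° = 167.3999° = 2.921680 rad.
Common terms: sin α = 0.997802, cos α = -0.066273, sin β = 0.218145, cos β = -0.975916, cos(α−β) = 0.282341, d² = 39.801314. Work in radians in the unit-radius frame; every candidate has L = ρ·(t + p + q).
LSL: p² = 2 + d² − 2cos(α−β) + 2d(sin α − sin β) = 51.074076; p = √p² = 7.146613; φ = atan2(cos β − cos α, d + sin α − sin β) = -0.127629 rad; t = (φ − α) mod 2π = 4.518438 rad, q = (β − φ) mod 2π = 3.049309 rad → L = 7.29·(4.518438 + 7.146613 + 3.049309) = 7.29·14.714361 = 107.267688 m
RSR: p² = 2 + d² − 2cos(α−β) + 2d(sin β − sin α) = 31.399186; p = √p² = 5.603498; φ = atan2(cos α − cos β, d − sin α + sin β) = 0.163057 rad; t = (α − φ) mod 2π = 1.474061 rad, q = (φ − β) mod 2π = 3.524562 rad → L = 7.29·(1.474061 + 5.603498 + 3.524562) = 7.29·10.602121 = 77.289460 m
LSR: p² = d² − 2 + 2cos(α−β) + 2d(sin α + sin β) = 53.708386; p = √p² = 7.328601; φ = atan2(−cos α − cos β, d + sin α + sin β) − atan2(−2, p) = 0.404041 rad; t = (φ − α) mod 2π = 5.050109 rad, q = (φ − β) mod 2π = 3.765547 rad → L = 7.29·(5.050109 + 7.328601 + 3.765547) = 7.29·16.144257 = 117.691632 m
RSL: p² = d² − 2 + 2cos(α−β) − 2d(sin α + sin β) = 23.023607; p = √p² = 4.798292; φ = atan2(cos α + cos β, d − sin α − sin β) − atan2(2, p) = -0.596767 rad; t = (α − φ) mod 2π = 2.233885 rad, q = (β − φ) mod 2π = 3.518447 rad → L = 7.29·(2.233885 + 4.798292 + 3.518447) = 7.29·10.550624 = 76.914047 m
RLR: c = (6 − d² + 2cos(α−β) + 2d(sin α − sin β))/8 = -2.924898, |c| > 1 → infeasible
LRL: c = (6 − d² + 2cos(α−β) − 2d(sin α − sin β))/8 = -5.384259, |c| > 1 → infeasible
Shortest: RSL with L = 76.914047 m ≈ 76.9140 m
Convert RSL to answer units (arcs ×180/π): t = 2.233885·180/π = 127.9922°, p = ρ·p = 7.29·4.798292 = 34.9795 m, q = 3.518447·180/π = 201.5922°, L = 76.9140 m.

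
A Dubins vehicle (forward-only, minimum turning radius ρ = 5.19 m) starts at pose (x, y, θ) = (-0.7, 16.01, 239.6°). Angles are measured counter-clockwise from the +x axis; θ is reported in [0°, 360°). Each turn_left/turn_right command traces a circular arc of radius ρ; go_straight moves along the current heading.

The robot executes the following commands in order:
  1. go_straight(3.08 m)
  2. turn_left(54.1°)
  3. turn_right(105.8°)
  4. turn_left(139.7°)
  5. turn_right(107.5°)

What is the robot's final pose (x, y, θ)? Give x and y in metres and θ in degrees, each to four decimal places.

set_pose: (x, y, θ) = (-0.7000, 16.0100, 239.6000°), ρ = 5.19
go_straight(3.08): x += 3.08·cos θ, y += 3.08·sin θ → (-2.2586, 13.3535, 239.6000°)
turn_left(54.1°): centre at ρ to the left, rotate +54.1° → (-2.5344, 8.6410, 293.7000°)
turn_right(105.8°): centre at ρ to the right, rotate −105.8° → (-6.5734, 1.4142, 187.9000°)
turn_left(139.7°): centre at ρ to the left, rotate +139.7° → (-8.6410, -8.1086, 327.6000°)
turn_right(107.5°): centre at ρ to the right, rotate −107.5° → (-8.0789, -16.4606, 220.1000°)

(-8.0789, -16.4606, 220.1000°)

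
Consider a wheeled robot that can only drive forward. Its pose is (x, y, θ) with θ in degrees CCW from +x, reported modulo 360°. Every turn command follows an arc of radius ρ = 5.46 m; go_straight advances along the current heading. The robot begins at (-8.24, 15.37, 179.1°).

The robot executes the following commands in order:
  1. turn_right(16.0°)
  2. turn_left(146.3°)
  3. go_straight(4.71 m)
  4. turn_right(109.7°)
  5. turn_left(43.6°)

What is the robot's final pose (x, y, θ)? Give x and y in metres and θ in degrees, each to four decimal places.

(-17.9741, -8.0175, 243.3000°)

set_pose: (x, y, θ) = (-8.2400, 15.3700, 179.1000°), ρ = 5.46
turn_right(16.0°): centre at ρ to the right, rotate −16.0° → (-9.7415, 15.6051, 163.1000°)
turn_left(146.3°): centre at ρ to the left, rotate +146.3° → (-15.5478, 6.9153, 309.4000°)
go_straight(4.71): x += 4.71·cos θ, y += 4.71·sin θ → (-12.5583, 3.2757, 309.4000°)
turn_right(109.7°): centre at ρ to the right, rotate −109.7° → (-14.9368, -5.3303, 199.7000°)
turn_left(43.6°): centre at ρ to the left, rotate +43.6° → (-17.9741, -8.0175, 243.3000°)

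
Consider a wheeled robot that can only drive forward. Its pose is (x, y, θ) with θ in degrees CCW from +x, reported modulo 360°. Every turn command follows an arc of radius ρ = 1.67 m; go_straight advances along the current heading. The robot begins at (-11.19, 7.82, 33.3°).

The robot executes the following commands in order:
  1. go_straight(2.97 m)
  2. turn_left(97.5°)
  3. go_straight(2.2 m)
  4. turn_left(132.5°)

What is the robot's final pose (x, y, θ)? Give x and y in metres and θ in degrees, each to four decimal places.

set_pose: (x, y, θ) = (-11.1900, 7.8200, 33.3000°), ρ = 1.67
go_straight(2.97): x += 2.97·cos θ, y += 2.97·sin θ → (-8.7077, 9.4506, 33.3000°)
turn_left(97.5°): centre at ρ to the left, rotate +97.5° → (-8.3603, 11.9376, 130.8000°)
go_straight(2.2): x += 2.2·cos θ, y += 2.2·sin θ → (-9.7979, 13.6030, 130.8000°)
turn_left(132.5°): centre at ρ to the left, rotate +132.5° → (-12.7206, 12.7066, 263.3000°)

(-12.7206, 12.7066, 263.3000°)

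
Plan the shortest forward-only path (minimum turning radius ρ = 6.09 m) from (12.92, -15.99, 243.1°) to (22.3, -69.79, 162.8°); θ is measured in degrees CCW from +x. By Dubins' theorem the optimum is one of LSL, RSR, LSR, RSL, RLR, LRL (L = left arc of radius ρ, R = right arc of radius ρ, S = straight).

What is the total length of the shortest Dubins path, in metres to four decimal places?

63.0217 m

Let ψ = atan2(Δy, Δx) = atan2(-53.80, 9.38) = -80.1099° be the start→goal bearing.
Normalize: d = |goal − start| / ρ = 54.611578/6.09 = 8.967418, α = (θ_start − ψ) mod 360° = 323.2099° = 5.641077 rad, β = (θ_goal − ψ) mod 360° = 242.9099° = 4.239578 rad.
Common terms: sin α = -0.598885, cos α = 0.800835, sin β = -0.890292, cos β = -0.455391, cos(α−β) = 0.168489, d² = 80.414591. Work in radians in the unit-radius frame; every candidate has L = ρ·(t + p + q).
LSL: p² = 2 + d² − 2cos(α−β) + 2d(sin α − sin β) = 87.303946; p = √p² = 9.343658; φ = atan2(cos β − cos α, d + sin α − sin β) = -0.134855 rad; t = (φ − α) mod 2π = 0.507253 rad, q = (β − φ) mod 2π = 4.374433 rad → L = 6.09·(0.507253 + 9.343658 + 4.374433) = 6.09·14.225344 = 86.632345 m
RSR: p² = 2 + d² − 2cos(α−β) + 2d(sin β − sin α) = 76.851279; p = √p² = 8.766486; φ = atan2(cos α − cos β, d − sin α + sin β) = 0.143794 rad; t = (α − φ) mod 2π = 5.497284 rad, q = (φ − β) mod 2π = 2.187401 rad → L = 6.09·(5.497284 + 8.766486 + 2.187401) = 6.09·16.451171 = 100.187630 m
LSR: p² = d² − 2 + 2cos(α−β) + 2d(sin α + sin β) = 52.043431; p = √p² = 7.214113; φ = atan2(−cos α − cos β, d + sin α + sin β) − atan2(−2, p) = 0.224282 rad; t = (φ − α) mod 2π = 0.866390 rad, q = (φ − β) mod 2π = 2.267889 rad → L = 6.09·(0.866390 + 7.214113 + 2.267889) = 6.09·10.348392 = 63.021709 m
RSL: p² = d² − 2 + 2cos(α−β) − 2d(sin α + sin β) = 105.459709; p = √p² = 10.269358; φ = atan2(cos α + cos β, d − sin α − sin β) − atan2(2, p) = -0.159322 rad; t = (α − φ) mod 2π = 5.800400 rad, q = (β − φ) mod 2π = 4.398900 rad → L = 6.09·(5.800400 + 10.269358 + 4.398900) = 6.09·20.468658 = 124.654127 m
RLR: c = (6 − d² + 2cos(α−β) + 2d(sin α − sin β))/8 = -8.606410, |c| > 1 → infeasible
LRL: c = (6 − d² + 2cos(α−β) − 2d(sin α − sin β))/8 = -9.912993, |c| > 1 → infeasible
Shortest: LSR with L = 63.021709 m ≈ 63.0217 m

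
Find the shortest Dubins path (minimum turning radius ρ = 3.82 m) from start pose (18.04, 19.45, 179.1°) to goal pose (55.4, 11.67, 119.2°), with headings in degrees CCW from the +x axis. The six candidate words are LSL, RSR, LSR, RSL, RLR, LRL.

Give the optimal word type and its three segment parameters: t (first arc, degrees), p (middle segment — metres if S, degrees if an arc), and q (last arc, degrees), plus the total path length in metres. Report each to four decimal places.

LSL: t = 171.2037°, p = 34.5794 m, q = 128.8963°, L = 54.5876 m

Let ψ = atan2(Δy, Δx) = atan2(-7.78, 37.36) = -11.7634° be the start→goal bearing.
Normalize: d = |goal − start| / ρ = 38.161473/3.82 = 9.989914, α = (θ_start − ψ) mod 360° = 190.8634° = 3.331195 rad, β = (θ_goal − ψ) mod 360° = 130.9634° = 2.285742 rad.
Common terms: sin α = -0.188468, cos α = -0.982079, sin β = 0.755129, cos β = -0.655577, cos(α−β) = 0.501511, d² = 99.798388. Work in radians in the unit-radius frame; every candidate has L = ρ·(t + p + q).
LSL: p² = 2 + d² − 2cos(α−β) + 2d(sin α − sin β) = 81.942469; p = √p² = 9.052208; φ = atan2(cos β − cos α, d + sin α − sin β) = 0.036077 rad; t = (φ − α) mod 2π = 2.988067 rad, q = (β − φ) mod 2π = 2.249666 rad → L = 3.82·(2.988067 + 9.052208 + 2.249666) = 3.82·14.289941 = 54.587575 m
RSR: p² = 2 + d² − 2cos(α−β) + 2d(sin β − sin α) = 119.648265; p = √p² = 10.938385; φ = atan2(cos α − cos β, d − sin α + sin β) = -0.029854 rad; t = (α − φ) mod 2π = 3.361048 rad, q = (φ − β) mod 2π = 3.967589 rad → L = 3.82·(3.361048 + 10.938385 + 3.967589) = 3.82·18.267022 = 69.780026 m
LSR: p² = d² − 2 + 2cos(α−β) + 2d(sin α + sin β) = 110.123193; p = √p² = 10.493960; φ = atan2(−cos α − cos β, d + sin α + sin β) − atan2(−2, p) = 0.342232 rad; t = (φ − α) mod 2π = 3.294223 rad, q = (φ − β) mod 2π = 4.339675 rad → L = 3.82·(3.294223 + 10.493960 + 4.339675) = 3.82·18.127857 = 69.248415 m
RSL: p² = d² − 2 + 2cos(α−β) − 2d(sin α + sin β) = 87.479627; p = √p² = 9.353054; φ = atan2(cos α + cos β, d − sin α − sin β) − atan2(2, p) = -0.382732 rad; t = (α − φ) mod 2π = 3.713926 rad, q = (β − φ) mod 2π = 2.668474 rad → L = 3.82·(3.713926 + 9.353054 + 2.668474) = 3.82·15.735454 = 60.109436 m
RLR: c = (6 − d² + 2cos(α−β) + 2d(sin α − sin β))/8 = -13.956033, |c| > 1 → infeasible
LRL: c = (6 − d² + 2cos(α−β) − 2d(sin α − sin β))/8 = -9.242809, |c| > 1 → infeasible
Shortest: LSL with L = 54.587575 m ≈ 54.5876 m
Convert LSL to answer units (arcs ×180/π): t = 2.988067·180/π = 171.2037°, p = ρ·p = 3.82·9.052208 = 34.5794 m, q = 2.249666·180/π = 128.8963°, L = 54.5876 m.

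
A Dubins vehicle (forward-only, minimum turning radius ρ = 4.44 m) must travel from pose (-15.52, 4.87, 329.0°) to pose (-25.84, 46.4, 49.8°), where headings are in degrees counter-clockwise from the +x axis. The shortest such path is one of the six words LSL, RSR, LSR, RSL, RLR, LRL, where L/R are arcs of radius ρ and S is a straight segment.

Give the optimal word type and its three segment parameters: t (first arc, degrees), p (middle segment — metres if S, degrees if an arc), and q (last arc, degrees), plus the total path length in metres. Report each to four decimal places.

LSR: t = 150.0662°, p = 34.9453 m, q = 69.2662°, L = 51.9420 m

Let ψ = atan2(Δy, Δx) = atan2(41.53, -10.32) = 103.9551° be the start→goal bearing.
Normalize: d = |goal − start| / ρ = 42.793029/4.44 = 9.638070, α = (θ_start − ψ) mod 360° = 225.0449° = 3.927775 rad, β = (θ_goal − ψ) mod 360° = 305.8449° = 5.338001 rad.
Common terms: sin α = -0.707661, cos α = -0.706552, sin β = -0.810605, cos β = 0.585594, cos(α−β) = 0.159881, d² = 92.892384. Work in radians in the unit-radius frame; every candidate has L = ρ·(t + p + q).
LSL: p² = 2 + d² − 2cos(α−β) + 2d(sin α − sin β) = 96.556976; p = √p² = 9.826341; φ = atan2(cos β − cos α, d + sin α − sin β) = 0.131880 rad; t = (φ − α) mod 2π = 2.487290 rad, q = (β − φ) mod 2π = 5.206121 rad → L = 4.44·(2.487290 + 9.826341 + 5.206121) = 4.44·17.519752 = 77.787700 m
RSR: p² = 2 + d² − 2cos(α−β) + 2d(sin β − sin α) = 92.588267; p = √p² = 9.622280; φ = atan2(cos α − cos β, d − sin α + sin β) = -0.134694 rad; t = (α − φ) mod 2π = 4.062469 rad, q = (φ − β) mod 2π = 0.810490 rad → L = 4.44·(4.062469 + 9.622280 + 0.810490) = 4.44·14.495239 = 64.358861 m
LSR: p² = d² − 2 + 2cos(α−β) + 2d(sin α + sin β) = 61.945841; p = √p² = 7.870568; φ = atan2(−cos α − cos β, d + sin α + sin β) − atan2(−2, p) = 0.263740 rad; t = (φ − α) mod 2π = 2.619150 rad, q = (φ − β) mod 2π = 1.208924 rad → L = 4.44·(2.619150 + 7.870568 + 1.208924) = 4.44·11.698642 = 51.941971 m
RSL: p² = d² − 2 + 2cos(α−β) − 2d(sin α + sin β) = 120.478452; p = √p² = 10.976268; φ = atan2(cos α + cos β, d − sin α − sin β) − atan2(2, p) = -0.191076 rad; t = (α − φ) mod 2π = 4.118851 rad, q = (β − φ) mod 2π = 5.529077 rad → L = 4.44·(4.118851 + 10.976268 + 5.529077) = 4.44·20.624195 = 91.571428 m
RLR: c = (6 − d² + 2cos(α−β) + 2d(sin α − sin β))/8 = -10.573533, |c| > 1 → infeasible
LRL: c = (6 − d² + 2cos(α−β) − 2d(sin α − sin β))/8 = -11.069622, |c| > 1 → infeasible
Shortest: LSR with L = 51.941971 m ≈ 51.9420 m
Convert LSR to answer units (arcs ×180/π): t = 2.619150·180/π = 150.0662°, p = ρ·p = 4.44·7.870568 = 34.9453 m, q = 1.208924·180/π = 69.2662°, L = 51.9420 m.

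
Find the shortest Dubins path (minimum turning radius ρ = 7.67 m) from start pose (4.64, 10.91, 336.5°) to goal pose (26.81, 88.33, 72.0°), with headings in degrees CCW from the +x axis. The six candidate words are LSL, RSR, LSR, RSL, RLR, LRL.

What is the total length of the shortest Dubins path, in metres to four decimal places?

86.5034 m

Let ψ = atan2(Δy, Δx) = atan2(77.42, 22.17) = 74.0204° be the start→goal bearing.
Normalize: d = |goal − start| / ρ = 80.531766/7.67 = 10.499578, α = (θ_start − ψ) mod 360° = 262.4796° = 4.581133 rad, β = (θ_goal − ψ) mod 360° = 357.9796° = 6.247923 rad.
Common terms: sin α = -0.991398, cos α = -0.130879, sin β = -0.035255, cos β = 0.999378, cos(α−β) = -0.095846, d² = 110.241145. Work in radians in the unit-radius frame; every candidate has L = ρ·(t + p + q).
LSL: p² = 2 + d² − 2cos(α−β) + 2d(sin α − sin β) = 92.354640; p = √p² = 9.610132; φ = atan2(cos β − cos α, d + sin α − sin β) = 0.117884 rad; t = (φ − α) mod 2π = 1.819936 rad, q = (β − φ) mod 2π = 6.130039 rad → L = 7.67·(1.819936 + 9.610132 + 6.130039) = 7.67·17.560107 = 134.686020 m
RSR: p² = 2 + d² − 2cos(α−β) + 2d(sin β − sin α) = 132.511033; p = √p² = 11.511344; φ = atan2(cos α − cos β, d − sin α + sin β) = -0.098345 rad; t = (α − φ) mod 2π = 4.679478 rad, q = (φ − β) mod 2π = 6.220103 rad → L = 7.67·(4.679478 + 11.511344 + 6.220103) = 7.67·22.410925 = 171.891794 m
LSR: p² = d² − 2 + 2cos(α−β) + 2d(sin α + sin β) = 86.490593; p = √p² = 9.300032; φ = atan2(−cos α − cos β, d + sin α + sin β) − atan2(−2, p) = 0.120400 rad; t = (φ − α) mod 2π = 1.822452 rad, q = (φ − β) mod 2π = 0.155663 rad → L = 7.67·(1.822452 + 9.300032 + 0.155663) = 7.67·11.278147 = 86.503387 m
RSL: p² = d² − 2 + 2cos(α−β) − 2d(sin α + sin β) = 129.608314; p = √p² = 11.384565; φ = atan2(cos α + cos β, d − sin α − sin β) − atan2(2, p) = -0.098694 rad; t = (α − φ) mod 2π = 4.679828 rad, q = (β − φ) mod 2π = 0.063432 rad → L = 7.67·(4.679828 + 11.384565 + 0.063432) = 7.67·16.127824 = 123.700409 m
RLR: c = (6 − d² + 2cos(α−β) + 2d(sin α − sin β))/8 = -15.563879, |c| > 1 → infeasible
LRL: c = (6 − d² + 2cos(α−β) − 2d(sin α − sin β))/8 = -10.544330, |c| > 1 → infeasible
Shortest: LSR with L = 86.503387 m ≈ 86.5034 m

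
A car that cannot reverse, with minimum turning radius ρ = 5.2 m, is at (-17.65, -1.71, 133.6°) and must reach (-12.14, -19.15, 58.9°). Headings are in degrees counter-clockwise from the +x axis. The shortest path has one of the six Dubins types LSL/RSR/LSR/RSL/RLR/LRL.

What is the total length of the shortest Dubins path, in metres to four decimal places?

Let ψ = atan2(Δy, Δx) = atan2(-17.44, 5.51) = -72.4666° be the start→goal bearing.
Normalize: d = |goal − start| / ρ = 18.289716/5.2 = 3.517253, α = (θ_start − ψ) mod 360° = 206.0666° = 3.596540 rad, β = (θ_goal − ψ) mod 360° = 131.3666° = 2.292779 rad.
Common terms: sin α = -0.439415, cos α = -0.898284, sin β = 0.750497, cos β = -0.660874, cos(α−β) = 0.263873, d² = 12.371069. Work in radians in the unit-radius frame; every candidate has L = ρ·(t + p + q).
LSL: p² = 2 + d² − 2cos(α−β) + 2d(sin α − sin β) = 5.472880; p = √p² = 2.339419; φ = atan2(cos β − cos α, d + sin α − sin β) = 0.101657 rad; t = (φ − α) mod 2π = 2.788303 rad, q = (β − φ) mod 2π = 2.191122 rad → L = 5.2·(2.788303 + 2.339419 + 2.191122) = 5.2·7.318843 = 38.057984 m
RSR: p² = 2 + d² − 2cos(α−β) + 2d(sin β − sin α) = 22.213765; p = √p² = 4.713148; φ = atan2(cos α − cos β, d − sin α + sin β) = -0.050393 rad; t = (α − φ) mod 2π = 3.646933 rad, q = (φ − β) mod 2π = 3.940013 rad → L = 5.2·(3.646933 + 4.713148 + 3.940013) = 5.2·12.300094 = 63.960491 m
LSR: p² = d² − 2 + 2cos(α−β) + 2d(sin α + sin β) = 13.087121; p = √p² = 3.617613; φ = atan2(−cos α − cos β, d + sin α + sin β) − atan2(−2, p) = 0.891785 rad; t = (φ − α) mod 2π = 3.578431 rad, q = (φ − β) mod 2π = 4.882192 rad → L = 5.2·(3.578431 + 3.617613 + 4.882192) = 5.2·12.078235 = 62.806821 m
RSL: p² = d² − 2 + 2cos(α−β) − 2d(sin α + sin β) = 8.710509; p = √p² = 2.951357; φ = atan2(cos α + cos β, d − sin α − sin β) − atan2(2, p) = -1.048198 rad; t = (α − φ) mod 2π = 4.644738 rad, q = (β − φ) mod 2π = 3.340977 rad → L = 5.2·(4.644738 + 2.951357 + 3.340977) = 5.2·10.937072 = 56.872775 m
RLR: c = (6 − d² + 2cos(α−β) + 2d(sin α − sin β))/8 = -1.776721, |c| > 1 → infeasible
LRL: c = (6 − d² + 2cos(α−β) − 2d(sin α − sin β))/8 = 0.315890; p = 2π − arccos c = 5.033784 rad; φ = atan2(cos β − cos α, d + sin α − sin β) = 0.101657 rad; t = (φ − α + p/2) mod 2π = 5.305194 rad, q = (β − α − t + p) mod 2π = 4.708013 rad → L = 5.2·(5.305194 + 5.033784 + 4.708013) = 5.2·15.046991 = 78.244355 m
Shortest: LSL with L = 38.057984 m ≈ 38.0580 m

38.0580 m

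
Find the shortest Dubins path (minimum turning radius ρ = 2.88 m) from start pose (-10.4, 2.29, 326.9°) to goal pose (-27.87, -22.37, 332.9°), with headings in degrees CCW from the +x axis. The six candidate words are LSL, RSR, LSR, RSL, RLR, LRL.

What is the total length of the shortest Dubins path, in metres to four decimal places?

34.8737 m

Let ψ = atan2(Δy, Δx) = atan2(-24.66, -17.47) = -125.3151° be the start→goal bearing.
Normalize: d = |goal − start| / ρ = 30.221127/2.88 = 10.493447, α = (θ_start − ψ) mod 360° = 92.2151° = 1.609457 rad, β = (θ_goal − ψ) mod 360° = 98.2151° = 1.714177 rad.
Common terms: sin α = 0.999253, cos α = -0.038651, sin β = 0.989739, cos β = -0.142889, cos(α−β) = 0.994522, d² = 110.112425. Work in radians in the unit-radius frame; every candidate has L = ρ·(t + p + q).
LSL: p² = 2 + d² − 2cos(α−β) + 2d(sin α − sin β) = 110.323053; p = √p² = 10.503478; φ = atan2(cos β − cos α, d + sin α − sin β) = -0.009924 rad; t = (φ − α) mod 2π = 4.663804 rad, q = (β − φ) mod 2π = 1.724101 rad → L = 2.88·(4.663804 + 10.503478 + 1.724101) = 2.88·16.891383 = 48.647184 m
RSR: p² = 2 + d² − 2cos(α−β) + 2d(sin β − sin α) = 109.923710; p = √p² = 10.484451; φ = atan2(cos α − cos β, d − sin α + sin β) = 0.009942 rad; t = (α − φ) mod 2π = 1.599514 rad, q = (φ − β) mod 2π = 4.578951 rad → L = 2.88·(1.599514 + 10.484451 + 4.578951) = 2.88·16.662916 = 47.989199 m
LSR: p² = d² − 2 + 2cos(α−β) + 2d(sin α + sin β) = 151.844221; p = √p² = 12.322509; φ = atan2(−cos α − cos β, d + sin α + sin β) − atan2(−2, p) = 0.175444 rad; t = (φ − α) mod 2π = 4.849173 rad, q = (φ − β) mod 2π = 4.744453 rad → L = 2.88·(4.849173 + 12.322509 + 4.744453) = 2.88·21.916134 = 63.118467 m
RSL: p² = d² − 2 + 2cos(α−β) − 2d(sin α + sin β) = 68.358718; p = √p² = 8.267933; φ = atan2(cos α + cos β, d − sin α − sin β) − atan2(2, p) = -0.258682 rad; t = (α − φ) mod 2π = 1.868139 rad, q = (β − φ) mod 2π = 1.972859 rad → L = 2.88·(1.868139 + 8.267933 + 1.972859) = 2.88·12.108931 = 34.873722 m
RLR: c = (6 − d² + 2cos(α−β) + 2d(sin α − sin β))/8 = -12.740464, |c| > 1 → infeasible
LRL: c = (6 − d² + 2cos(α−β) − 2d(sin α − sin β))/8 = -12.790382, |c| > 1 → infeasible
Shortest: RSL with L = 34.873722 m ≈ 34.8737 m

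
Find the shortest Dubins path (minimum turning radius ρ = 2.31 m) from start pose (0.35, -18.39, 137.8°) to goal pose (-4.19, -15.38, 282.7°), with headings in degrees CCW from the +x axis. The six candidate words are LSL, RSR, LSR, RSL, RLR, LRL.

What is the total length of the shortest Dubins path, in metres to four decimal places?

12.6843 m

Let ψ = atan2(Δy, Δx) = atan2(3.01, -4.54) = 146.4558° be the start→goal bearing.
Normalize: d = |goal − start| / ρ = 5.447174/2.31 = 2.358084, α = (θ_start − ψ) mod 360° = 351.3442° = 6.132113 rad, β = (θ_goal − ψ) mod 360° = 136.2442° = 2.377910 rad.
Common terms: sin α = -0.150498, cos α = 0.988610, sin β = 0.691586, cos β = -0.722294, cos(α−β) = -0.818150, d² = 5.560559. Work in radians in the unit-radius frame; every candidate has L = ρ·(t + p + q).
LSL: p² = 2 + d² − 2cos(α−β) + 2d(sin α − sin β) = 5.225448; p = √p² = 2.285924; φ = atan2(cos β − cos α, d + sin α − sin β) = -0.845725 rad; t = (φ − α) mod 2π = 5.588533 rad, q = (β − φ) mod 2π = 3.223635 rad → L = 2.31·(5.588533 + 2.285924 + 3.223635) = 2.31·11.098091 = 25.636591 m
RSR: p² = 2 + d² − 2cos(α−β) + 2d(sin β − sin α) = 13.168269; p = √p² = 3.628811; φ = atan2(cos α − cos β, d − sin α + sin β) = 0.490966 rad; t = (α − φ) mod 2π = 5.641147 rad, q = (φ − β) mod 2π = 4.396241 rad → L = 2.31·(5.641147 + 3.628811 + 4.396241) = 2.31·13.666200 = 31.568921 m
LSR: p² = d² − 2 + 2cos(α−β) + 2d(sin α + sin β) = 4.476121; p = √p² = 2.115685; φ = atan2(−cos α − cos β, d + sin α + sin β) − atan2(−2, p) = 0.665695 rad; t = (φ − α) mod 2π = 0.816767 rad, q = (φ − β) mod 2π = 4.570970 rad → L = 2.31·(0.816767 + 2.115685 + 4.570970) = 2.31·7.503422 = 17.332905 m
RSL: p² = d² − 2 + 2cos(α−β) − 2d(sin α + sin β) = -0.627602 < 0 → infeasible
RLR: c = (6 − d² + 2cos(α−β) + 2d(sin α − sin β))/8 = -0.646034; p = 2π − arccos c = 4.010012 rad; φ = atan2(cos α − cos β, d − sin α + sin β) = 0.490966 rad; t = (α − φ + p/2) mod 2π = 1.362968 rad, q = (α − β − t + p) mod 2π = 0.118062 rad → L = 2.31·(1.362968 + 4.010012 + 0.118062) = 2.31·5.491042 = 12.684308 m
LRL: c = (6 − d² + 2cos(α−β) − 2d(sin α − sin β))/8 = 0.346819; p = 2π − arccos c = 5.066566 rad; φ = atan2(cos β − cos α, d + sin α − sin β) = -0.845725 rad; t = (φ − α + p/2) mod 2π = 1.838631 rad, q = (β − α − t + p) mod 2π = 5.756918 rad → L = 2.31·(1.838631 + 5.066566 + 5.756918) = 2.31·12.662115 = 29.249486 m
Shortest: RLR with L = 12.684308 m ≈ 12.6843 m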